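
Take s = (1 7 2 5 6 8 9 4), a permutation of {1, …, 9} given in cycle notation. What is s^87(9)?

9 lies in the 8-cycle (1 7 2 5 6 8 9 4).
Since the cycle has length 8, s^87 acts on it the same as s^7 (87 mod 8 = 7).
Advancing 7 steps from 9: 9 → 4 → 1 → 7 → 2 → 5 → 6 → 8.

8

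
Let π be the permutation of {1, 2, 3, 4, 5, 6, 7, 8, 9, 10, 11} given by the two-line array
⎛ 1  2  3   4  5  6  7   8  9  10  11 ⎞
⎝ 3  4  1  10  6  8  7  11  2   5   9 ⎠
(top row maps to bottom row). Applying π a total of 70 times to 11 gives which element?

6

Tracing 11 → 9 → … returns to 11 after 8 steps, so 11 lies in an 8-cycle (2, 4, 10, 5, 6, 8, 11, 9).
On an 8-cycle, π^8 is the identity, so π^70 = π^6 there (70 ≡ 6 mod 8).
Stepping 6 places around the cycle: 11 → 9 → 2 → 4 → 10 → 5 → 6.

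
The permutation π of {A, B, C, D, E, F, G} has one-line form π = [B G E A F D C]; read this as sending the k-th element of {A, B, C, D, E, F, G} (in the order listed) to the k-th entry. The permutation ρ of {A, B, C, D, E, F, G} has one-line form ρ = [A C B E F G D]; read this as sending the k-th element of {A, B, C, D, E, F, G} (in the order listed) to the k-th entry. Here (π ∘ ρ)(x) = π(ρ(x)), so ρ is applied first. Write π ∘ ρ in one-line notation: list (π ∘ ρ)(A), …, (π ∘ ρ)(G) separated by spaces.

(π ∘ ρ)(x) = π(ρ(x)). Computing each image: π(ρ(A)) = π(A) = B, π(ρ(B)) = π(C) = E, π(ρ(C)) = π(B) = G, π(ρ(D)) = π(E) = F, π(ρ(E)) = π(F) = D, π(ρ(F)) = π(G) = C, π(ρ(G)) = π(D) = A.
Hence π ∘ ρ = [B E G F D C A].

B E G F D C A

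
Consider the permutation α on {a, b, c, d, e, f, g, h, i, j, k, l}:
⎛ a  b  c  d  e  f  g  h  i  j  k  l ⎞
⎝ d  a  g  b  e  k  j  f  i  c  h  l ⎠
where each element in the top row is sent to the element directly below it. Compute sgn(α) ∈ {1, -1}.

In disjoint-cycle form the cycle lengths are 3, 3, 3, 1, 1, 1.
A cycle of length ℓ contributes ℓ−1 transpositions, so α is a product of 2 + 2 + 2 = 6 transpositions — even.

1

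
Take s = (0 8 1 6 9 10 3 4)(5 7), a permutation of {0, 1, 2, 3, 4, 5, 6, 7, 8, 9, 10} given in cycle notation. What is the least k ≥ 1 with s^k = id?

The cycle type of s is (8, 2, 1).
The order of s is the least common multiple of its cycle lengths: lcm(8, 2) = 8.

8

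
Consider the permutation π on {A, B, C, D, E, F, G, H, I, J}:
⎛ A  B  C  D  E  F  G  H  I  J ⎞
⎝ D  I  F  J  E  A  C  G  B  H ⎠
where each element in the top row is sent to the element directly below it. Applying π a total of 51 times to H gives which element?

C

Tracing H → G → … returns to H after 7 steps, so H lies in a 7-cycle (A D J H G C F).
Powers repeat with period 7 on this cycle, and 51 mod 7 = 2, so π^51(H) = π^2(H).
Stepping 2 places around the cycle: H → G → C.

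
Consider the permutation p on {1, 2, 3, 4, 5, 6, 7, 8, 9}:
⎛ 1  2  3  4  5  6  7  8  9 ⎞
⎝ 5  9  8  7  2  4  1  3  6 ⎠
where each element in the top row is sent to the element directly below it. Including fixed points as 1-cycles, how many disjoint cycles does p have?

2

The cycle decomposition is (1 5 2 9 6 4 7)(3 8), which has 2 cycles (counting 1-cycles).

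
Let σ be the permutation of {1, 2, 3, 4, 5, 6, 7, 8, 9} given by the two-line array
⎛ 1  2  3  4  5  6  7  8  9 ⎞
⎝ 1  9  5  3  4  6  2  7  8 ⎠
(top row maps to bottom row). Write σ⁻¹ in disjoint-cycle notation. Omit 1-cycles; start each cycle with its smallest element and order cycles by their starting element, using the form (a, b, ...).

The cycle decomposition of σ is (2, 9, 8, 7)(3, 5, 4).
The inverse reverses every cycle; in canonical form, σ⁻¹ = (2, 7, 8, 9)(3, 4, 5).

(2, 7, 8, 9)(3, 4, 5)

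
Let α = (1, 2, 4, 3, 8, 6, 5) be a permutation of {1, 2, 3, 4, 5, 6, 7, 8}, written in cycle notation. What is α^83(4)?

4 lies in the 7-cycle (1, 2, 4, 3, 8, 6, 5).
Since the cycle has length 7, α^83 acts on it the same as α^6 (83 mod 7 = 6).
Advancing 6 steps from 4: 4 → 3 → 8 → 6 → 5 → 1 → 2.

2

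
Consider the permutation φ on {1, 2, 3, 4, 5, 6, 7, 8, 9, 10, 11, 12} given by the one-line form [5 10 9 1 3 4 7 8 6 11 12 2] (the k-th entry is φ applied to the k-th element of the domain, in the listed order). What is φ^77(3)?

5

Tracing 3 → 9 → … returns to 3 after 6 steps, so 3 lies in a 6-cycle (1 5 3 9 6 4).
Since the cycle has length 6, φ^77 acts on it the same as φ^5 (77 mod 6 = 5).
Stepping 5 places around the cycle: 3 → 9 → 6 → 4 → 1 → 5.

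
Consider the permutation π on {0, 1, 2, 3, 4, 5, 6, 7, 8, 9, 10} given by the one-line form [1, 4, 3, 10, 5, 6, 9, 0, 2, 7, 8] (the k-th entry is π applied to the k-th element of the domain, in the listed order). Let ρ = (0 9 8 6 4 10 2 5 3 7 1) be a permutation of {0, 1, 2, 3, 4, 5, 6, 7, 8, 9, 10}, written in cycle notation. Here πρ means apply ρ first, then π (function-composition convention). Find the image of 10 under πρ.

3

(πρ)(10) = π(ρ(10)). ρ(10) = 2, then π(2) = 3. So (πρ)(10) = 3.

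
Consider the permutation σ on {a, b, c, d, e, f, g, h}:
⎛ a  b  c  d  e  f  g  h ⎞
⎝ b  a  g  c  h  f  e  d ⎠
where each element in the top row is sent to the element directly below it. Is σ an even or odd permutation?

In disjoint-cycle form the cycle lengths are 5, 2, 1.
A cycle of length ℓ contributes ℓ−1 transpositions, so σ is a product of 4 + 1 = 5 transpositions — odd.

odd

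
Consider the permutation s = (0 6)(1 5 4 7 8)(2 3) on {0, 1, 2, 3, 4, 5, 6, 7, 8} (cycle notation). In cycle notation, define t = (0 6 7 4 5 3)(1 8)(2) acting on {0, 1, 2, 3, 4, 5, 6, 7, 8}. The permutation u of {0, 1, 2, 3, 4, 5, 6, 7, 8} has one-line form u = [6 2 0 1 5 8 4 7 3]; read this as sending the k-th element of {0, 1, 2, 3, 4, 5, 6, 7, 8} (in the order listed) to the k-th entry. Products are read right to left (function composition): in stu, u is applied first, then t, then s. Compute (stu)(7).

7

Apply the permutations in order: u(7) = 7, then t(7) = 4, then s(4) = 7. So (stu)(7) = 7.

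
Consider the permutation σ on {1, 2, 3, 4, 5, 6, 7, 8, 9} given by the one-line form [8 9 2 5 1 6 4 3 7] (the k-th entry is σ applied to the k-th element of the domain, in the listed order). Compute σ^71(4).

Tracing 4 → 5 → … returns to 4 after 8 steps, so 4 lies in an 8-cycle (1 8 3 2 9 7 4 5).
Since the cycle has length 8, σ^71 acts on it the same as σ^7 (71 mod 8 = 7).
Advancing 7 steps from 4: 4 → 5 → 1 → 8 → 3 → 2 → 9 → 7.

7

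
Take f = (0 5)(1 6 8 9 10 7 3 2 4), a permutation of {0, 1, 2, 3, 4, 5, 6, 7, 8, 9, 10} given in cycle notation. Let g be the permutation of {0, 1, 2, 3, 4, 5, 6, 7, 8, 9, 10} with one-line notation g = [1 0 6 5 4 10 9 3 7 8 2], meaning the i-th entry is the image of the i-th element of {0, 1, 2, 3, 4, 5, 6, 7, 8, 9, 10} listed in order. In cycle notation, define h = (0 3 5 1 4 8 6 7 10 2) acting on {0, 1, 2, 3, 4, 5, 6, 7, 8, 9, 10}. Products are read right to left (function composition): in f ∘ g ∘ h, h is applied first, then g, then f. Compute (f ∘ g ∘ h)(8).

Chase 8: h(8) = 6; g(6) = 9; f(9) = 10. Hence (f ∘ g ∘ h)(8) = 10.

10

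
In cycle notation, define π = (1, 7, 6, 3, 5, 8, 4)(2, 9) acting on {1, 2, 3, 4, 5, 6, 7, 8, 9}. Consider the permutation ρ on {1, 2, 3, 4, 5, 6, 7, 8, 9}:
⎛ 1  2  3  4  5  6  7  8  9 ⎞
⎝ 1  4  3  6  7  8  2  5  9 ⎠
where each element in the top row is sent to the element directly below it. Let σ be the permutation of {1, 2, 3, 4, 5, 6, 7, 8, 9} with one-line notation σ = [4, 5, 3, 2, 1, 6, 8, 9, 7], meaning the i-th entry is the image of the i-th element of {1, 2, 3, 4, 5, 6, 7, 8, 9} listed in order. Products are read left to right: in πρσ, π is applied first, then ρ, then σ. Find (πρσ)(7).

Apply the permutations in order: π(7) = 6, then ρ(6) = 8, then σ(8) = 9. So (πρσ)(7) = 9.

9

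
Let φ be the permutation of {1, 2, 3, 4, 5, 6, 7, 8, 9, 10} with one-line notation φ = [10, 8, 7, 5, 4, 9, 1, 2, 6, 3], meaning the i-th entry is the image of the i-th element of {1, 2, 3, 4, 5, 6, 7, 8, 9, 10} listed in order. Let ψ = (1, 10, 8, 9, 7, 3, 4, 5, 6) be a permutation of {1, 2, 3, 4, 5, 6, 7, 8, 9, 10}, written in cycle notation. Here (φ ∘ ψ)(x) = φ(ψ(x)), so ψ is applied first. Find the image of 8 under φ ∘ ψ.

6

First apply ψ: ψ(8) = 9, then φ(9) = 6. Thus (φ ∘ ψ)(8) = 6.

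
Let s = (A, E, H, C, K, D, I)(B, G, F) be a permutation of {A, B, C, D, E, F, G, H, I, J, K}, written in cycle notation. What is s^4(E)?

E lies in the 7-cycle (A, E, H, C, K, D, I).
Advancing 4 steps from E: E → H → C → K → D.

D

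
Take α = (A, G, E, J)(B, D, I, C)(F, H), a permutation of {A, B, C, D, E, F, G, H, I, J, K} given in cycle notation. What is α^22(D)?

C

D lies in the 4-cycle (B, D, I, C).
Since the cycle has length 4, α^22 acts on it the same as α^2 (22 mod 4 = 2).
Stepping 2 places around the cycle: D → I → C.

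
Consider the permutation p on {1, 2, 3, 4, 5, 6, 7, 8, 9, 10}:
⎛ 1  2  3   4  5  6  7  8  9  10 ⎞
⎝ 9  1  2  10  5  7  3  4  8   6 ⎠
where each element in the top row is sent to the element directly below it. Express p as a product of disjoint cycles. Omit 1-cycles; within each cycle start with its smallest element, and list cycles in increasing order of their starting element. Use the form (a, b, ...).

From 1: 1 → 9 → 8 → 4 → 10 → 6 → 7 → 3 → 2 → 1, closing the cycle (1, 9, 8, 4, 10, 6, 7, 3, 2).
Continuing from each remaining unvisited element yields (1, 9, 8, 4, 10, 6, 7, 3, 2).

(1, 9, 8, 4, 10, 6, 7, 3, 2)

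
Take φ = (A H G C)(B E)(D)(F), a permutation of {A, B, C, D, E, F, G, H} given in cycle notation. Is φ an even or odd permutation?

even

The cycle lengths are 4, 2, 1, 1.
A cycle of length ℓ contributes ℓ−1 transpositions, so φ is a product of 3 + 1 = 4 transpositions — even.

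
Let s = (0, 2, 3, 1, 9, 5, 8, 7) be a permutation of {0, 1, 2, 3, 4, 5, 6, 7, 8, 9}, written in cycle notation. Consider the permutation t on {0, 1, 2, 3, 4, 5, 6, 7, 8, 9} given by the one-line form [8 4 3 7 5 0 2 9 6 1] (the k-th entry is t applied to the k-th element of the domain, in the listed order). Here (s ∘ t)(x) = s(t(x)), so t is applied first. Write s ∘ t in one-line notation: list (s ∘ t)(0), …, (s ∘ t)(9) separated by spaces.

7 4 1 0 8 2 3 5 6 9

(s ∘ t)(x) = s(t(x)). Computing each image: s(t(0)) = s(8) = 7, s(t(1)) = s(4) = 4, s(t(2)) = s(3) = 1, s(t(3)) = s(7) = 0, s(t(4)) = s(5) = 8, s(t(5)) = s(0) = 2, s(t(6)) = s(2) = 3, s(t(7)) = s(9) = 5, s(t(8)) = s(6) = 6, s(t(9)) = s(1) = 9.
Hence s ∘ t = [7 4 1 0 8 2 3 5 6 9].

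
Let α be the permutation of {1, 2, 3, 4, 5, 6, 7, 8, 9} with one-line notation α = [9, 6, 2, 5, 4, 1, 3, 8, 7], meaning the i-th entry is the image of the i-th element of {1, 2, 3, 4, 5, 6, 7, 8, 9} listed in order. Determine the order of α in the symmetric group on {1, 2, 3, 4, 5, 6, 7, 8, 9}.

Writing α as disjoint cycles, the cycle lengths are 6, 2, 1.
The order is lcm(6, 2) = 6.

6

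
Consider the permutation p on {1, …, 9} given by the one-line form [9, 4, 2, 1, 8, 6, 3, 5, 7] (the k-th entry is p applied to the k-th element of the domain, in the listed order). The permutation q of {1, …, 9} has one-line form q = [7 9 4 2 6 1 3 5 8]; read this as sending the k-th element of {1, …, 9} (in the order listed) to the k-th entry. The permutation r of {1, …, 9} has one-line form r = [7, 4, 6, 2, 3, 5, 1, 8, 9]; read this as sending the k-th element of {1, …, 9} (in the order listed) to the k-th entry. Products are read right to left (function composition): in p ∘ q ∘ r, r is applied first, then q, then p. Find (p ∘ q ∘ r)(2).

4

Apply the permutations in order: r(2) = 4, then q(4) = 2, then p(2) = 4. So (p ∘ q ∘ r)(2) = 4.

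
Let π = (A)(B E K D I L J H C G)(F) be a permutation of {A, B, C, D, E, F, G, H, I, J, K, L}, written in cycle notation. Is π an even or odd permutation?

The cycle lengths are 10, 1, 1.
A cycle of length ℓ contributes ℓ−1 transpositions, so π is a product of 9 transpositions — odd.

odd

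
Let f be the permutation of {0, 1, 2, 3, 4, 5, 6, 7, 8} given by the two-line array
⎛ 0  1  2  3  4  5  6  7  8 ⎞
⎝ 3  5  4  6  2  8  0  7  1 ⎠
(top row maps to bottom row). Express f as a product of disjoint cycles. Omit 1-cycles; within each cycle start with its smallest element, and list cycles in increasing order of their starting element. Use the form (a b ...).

Start at 0 and follow images: 0 → 3 → 6 → 0, giving the cycle (0 3 6).
Continuing from each remaining unvisited element yields (0 3 6)(1 5 8)(2 4).

(0 3 6)(1 5 8)(2 4)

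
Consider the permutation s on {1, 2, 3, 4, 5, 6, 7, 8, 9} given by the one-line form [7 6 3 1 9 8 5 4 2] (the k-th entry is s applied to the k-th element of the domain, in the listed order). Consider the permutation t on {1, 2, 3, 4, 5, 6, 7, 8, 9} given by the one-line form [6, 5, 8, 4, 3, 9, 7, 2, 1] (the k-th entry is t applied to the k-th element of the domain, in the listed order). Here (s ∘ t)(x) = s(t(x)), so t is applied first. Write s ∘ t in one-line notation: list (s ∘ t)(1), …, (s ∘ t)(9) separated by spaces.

8 9 4 1 3 2 5 6 7

(s ∘ t)(x) = s(t(x)). Computing each image: s(t(1)) = s(6) = 8, s(t(2)) = s(5) = 9, s(t(3)) = s(8) = 4, s(t(4)) = s(4) = 1, s(t(5)) = s(3) = 3, s(t(6)) = s(9) = 2, s(t(7)) = s(7) = 5, s(t(8)) = s(2) = 6, s(t(9)) = s(1) = 7.
Hence s ∘ t = [8 9 4 1 3 2 5 6 7].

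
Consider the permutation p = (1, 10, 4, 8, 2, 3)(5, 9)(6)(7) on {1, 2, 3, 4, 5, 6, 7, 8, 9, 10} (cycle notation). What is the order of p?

The cycle type of p is (6, 2, 1, 1).
The order is lcm(6, 2) = 6.

6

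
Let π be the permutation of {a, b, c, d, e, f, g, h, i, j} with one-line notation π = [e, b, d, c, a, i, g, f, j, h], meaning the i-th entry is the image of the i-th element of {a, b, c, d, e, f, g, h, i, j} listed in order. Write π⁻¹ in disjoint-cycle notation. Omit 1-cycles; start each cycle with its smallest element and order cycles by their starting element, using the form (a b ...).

First write π in disjoint cycles: (a e)(c d)(f i j h).
The inverse reverses every cycle; in canonical form, π⁻¹ = (a e)(c d)(f h j i).

(a e)(c d)(f h j i)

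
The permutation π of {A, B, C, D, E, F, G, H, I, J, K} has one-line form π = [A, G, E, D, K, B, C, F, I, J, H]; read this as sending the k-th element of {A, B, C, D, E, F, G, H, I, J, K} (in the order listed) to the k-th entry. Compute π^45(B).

E

Tracing B → G → … returns to B after 7 steps, so B lies in a 7-cycle (B, G, C, E, K, H, F).
On a 7-cycle, π^7 is the identity, so π^45 = π^3 there (45 ≡ 3 mod 7).
Advancing 3 steps from B: B → G → C → E.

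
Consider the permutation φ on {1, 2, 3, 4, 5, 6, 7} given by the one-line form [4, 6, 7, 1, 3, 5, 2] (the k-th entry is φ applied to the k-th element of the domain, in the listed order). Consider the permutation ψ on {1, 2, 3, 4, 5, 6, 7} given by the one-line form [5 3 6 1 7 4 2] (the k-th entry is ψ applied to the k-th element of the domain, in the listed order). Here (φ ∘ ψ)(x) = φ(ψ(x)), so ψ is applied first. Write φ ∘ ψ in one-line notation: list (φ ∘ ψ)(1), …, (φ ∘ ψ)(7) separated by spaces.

Chase each element through ψ then φ: 1 → 5 → 3; 2 → 3 → 7; 3 → 6 → 5; 4 → 1 → 4; 5 → 7 → 2; 6 → 4 → 1; 7 → 2 → 6.
Collecting the images, φ ∘ ψ = [3 7 5 4 2 1 6].

3 7 5 4 2 1 6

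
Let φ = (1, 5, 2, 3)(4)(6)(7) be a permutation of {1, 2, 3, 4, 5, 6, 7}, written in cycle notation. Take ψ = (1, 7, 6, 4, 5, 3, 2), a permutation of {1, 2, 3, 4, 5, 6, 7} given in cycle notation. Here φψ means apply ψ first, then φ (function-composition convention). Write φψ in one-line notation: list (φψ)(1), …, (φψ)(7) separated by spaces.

7 5 3 2 1 4 6

Chase each element through ψ then φ: 1 → 7 → 7; 2 → 1 → 5; 3 → 2 → 3; 4 → 5 → 2; 5 → 3 → 1; 6 → 4 → 4; 7 → 6 → 6.
Collecting the images, φψ = [7 5 3 2 1 4 6].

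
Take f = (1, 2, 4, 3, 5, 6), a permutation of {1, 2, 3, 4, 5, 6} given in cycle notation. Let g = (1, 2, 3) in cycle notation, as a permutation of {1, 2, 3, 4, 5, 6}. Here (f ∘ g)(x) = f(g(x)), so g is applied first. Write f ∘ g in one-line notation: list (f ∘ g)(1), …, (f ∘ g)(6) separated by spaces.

Chase each element through g then f: 1 → 2 → 4; 2 → 3 → 5; 3 → 1 → 2; 4 → 4 → 3; 5 → 5 → 6; 6 → 6 → 1.
So f ∘ g in one-line form is 4 5 2 3 6 1.

4 5 2 3 6 1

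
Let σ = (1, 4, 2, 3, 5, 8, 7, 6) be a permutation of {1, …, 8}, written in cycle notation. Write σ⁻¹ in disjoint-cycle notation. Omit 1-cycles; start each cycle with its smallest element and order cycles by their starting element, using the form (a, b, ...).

If σ sends a → b within a cycle, σ⁻¹ sends b → a; equivalently, reverse each cycle.
After reversing and putting each cycle's least element first, σ⁻¹ = (1, 6, 7, 8, 5, 3, 2, 4).

(1, 6, 7, 8, 5, 3, 2, 4)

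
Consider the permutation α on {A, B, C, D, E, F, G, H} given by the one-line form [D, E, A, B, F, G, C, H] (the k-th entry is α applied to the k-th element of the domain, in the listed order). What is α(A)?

D

A is element number 1 of the domain, and entry number 1 of the one-line form is D, so α(A) = D.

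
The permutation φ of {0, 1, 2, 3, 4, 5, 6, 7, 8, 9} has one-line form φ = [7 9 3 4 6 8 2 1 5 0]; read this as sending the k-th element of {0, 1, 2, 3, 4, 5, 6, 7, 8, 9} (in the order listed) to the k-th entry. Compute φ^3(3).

2

Tracing 3 → 4 → … returns to 3 after 4 steps, so 3 lies in a 4-cycle (2 3 4 6).
Stepping 3 places around the cycle: 3 → 4 → 6 → 2.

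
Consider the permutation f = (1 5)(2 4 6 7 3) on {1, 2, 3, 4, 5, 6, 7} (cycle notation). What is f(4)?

Within (2 4 6 7 3), 4 ↦ 6.

6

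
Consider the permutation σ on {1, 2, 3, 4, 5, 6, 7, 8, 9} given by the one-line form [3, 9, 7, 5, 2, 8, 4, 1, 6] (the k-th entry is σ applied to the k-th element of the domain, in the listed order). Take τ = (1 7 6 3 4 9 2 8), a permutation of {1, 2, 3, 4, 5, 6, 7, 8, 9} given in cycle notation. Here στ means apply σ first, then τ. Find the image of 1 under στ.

(στ)(1) = τ(σ(1)). σ(1) = 3, then τ(3) = 4. So (στ)(1) = 4.

4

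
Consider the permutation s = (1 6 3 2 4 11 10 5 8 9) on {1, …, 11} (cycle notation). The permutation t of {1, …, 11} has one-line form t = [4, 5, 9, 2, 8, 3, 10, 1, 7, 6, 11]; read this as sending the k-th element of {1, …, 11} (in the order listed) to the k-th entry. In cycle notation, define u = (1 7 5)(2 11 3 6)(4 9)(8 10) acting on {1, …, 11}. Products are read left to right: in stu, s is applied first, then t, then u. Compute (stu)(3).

1

(stu)(3) = u(t(s(3))). s(3) = 2, then t(2) = 5, then u(5) = 1, so the result is 1.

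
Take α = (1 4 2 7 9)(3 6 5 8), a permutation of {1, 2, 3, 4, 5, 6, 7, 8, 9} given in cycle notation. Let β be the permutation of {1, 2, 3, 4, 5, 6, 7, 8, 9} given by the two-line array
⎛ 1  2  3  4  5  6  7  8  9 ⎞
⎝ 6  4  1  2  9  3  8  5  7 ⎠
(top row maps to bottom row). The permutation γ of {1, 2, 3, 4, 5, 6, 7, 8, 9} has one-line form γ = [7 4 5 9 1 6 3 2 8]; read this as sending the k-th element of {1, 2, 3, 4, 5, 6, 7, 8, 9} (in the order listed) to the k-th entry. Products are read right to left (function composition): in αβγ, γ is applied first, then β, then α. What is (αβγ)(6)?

6

(αβγ)(6) = α(β(γ(6))). γ(6) = 6, then β(6) = 3, then α(3) = 6, so the result is 6.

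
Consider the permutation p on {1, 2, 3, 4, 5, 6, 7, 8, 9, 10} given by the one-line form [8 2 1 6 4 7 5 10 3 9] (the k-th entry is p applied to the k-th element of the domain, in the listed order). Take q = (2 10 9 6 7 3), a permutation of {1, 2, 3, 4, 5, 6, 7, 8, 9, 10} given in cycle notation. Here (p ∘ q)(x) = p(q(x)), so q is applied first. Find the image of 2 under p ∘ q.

9

First apply q: q(2) = 10, then p(10) = 9. Thus (p ∘ q)(2) = 9.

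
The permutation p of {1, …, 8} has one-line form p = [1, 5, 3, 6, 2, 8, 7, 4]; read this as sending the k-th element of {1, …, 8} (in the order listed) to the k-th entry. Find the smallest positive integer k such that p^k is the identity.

6

Decomposing into disjoint cycles gives cycle lengths 3, 2, 1, 1, 1.
The order of p is the least common multiple of its cycle lengths: lcm(3, 2) = 6.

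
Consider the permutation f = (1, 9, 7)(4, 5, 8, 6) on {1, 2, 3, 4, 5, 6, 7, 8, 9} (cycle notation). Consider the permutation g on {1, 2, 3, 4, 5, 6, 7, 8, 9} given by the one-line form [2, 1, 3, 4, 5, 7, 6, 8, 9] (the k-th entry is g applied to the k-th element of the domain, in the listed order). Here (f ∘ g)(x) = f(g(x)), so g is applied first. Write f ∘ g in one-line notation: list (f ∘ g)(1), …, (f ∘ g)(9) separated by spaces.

Chase each element through g then f: 1 → 2 → 2; 2 → 1 → 9; 3 → 3 → 3; 4 → 4 → 5; 5 → 5 → 8; 6 → 7 → 1; 7 → 6 → 4; 8 → 8 → 6; 9 → 9 → 7.
Collecting the images, f ∘ g = [2 9 3 5 8 1 4 6 7].

2 9 3 5 8 1 4 6 7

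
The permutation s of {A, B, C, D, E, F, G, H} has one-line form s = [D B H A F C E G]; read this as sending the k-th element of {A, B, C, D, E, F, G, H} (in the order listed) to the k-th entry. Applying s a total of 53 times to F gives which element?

Tracing F → C → … returns to F after 5 steps, so F lies in a 5-cycle (C, H, G, E, F).
Since the cycle has length 5, s^53 acts on it the same as s^3 (53 mod 5 = 3).
Stepping 3 places around the cycle: F → C → H → G.

G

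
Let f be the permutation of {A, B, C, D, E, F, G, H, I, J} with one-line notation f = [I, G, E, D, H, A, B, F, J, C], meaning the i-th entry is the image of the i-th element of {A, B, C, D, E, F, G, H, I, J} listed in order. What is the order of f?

The disjoint-cycle form of f has cycle lengths 7, 2, 1.
The order of f is the least common multiple of its cycle lengths: lcm(7, 2) = 14.

14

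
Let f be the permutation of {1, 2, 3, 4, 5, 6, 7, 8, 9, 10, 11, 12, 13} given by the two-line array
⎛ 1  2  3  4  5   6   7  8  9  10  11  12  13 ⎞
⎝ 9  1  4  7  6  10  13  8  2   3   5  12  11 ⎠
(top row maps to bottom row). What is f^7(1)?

9

Tracing 1 → 9 → … returns to 1 after 3 steps, so 1 lies in a 3-cycle (1 9 2).
Powers repeat with period 3 on this cycle, and 7 mod 3 = 1, so f^7(1) = f^1(1).
Advancing 1 step from 1: 1 → 9.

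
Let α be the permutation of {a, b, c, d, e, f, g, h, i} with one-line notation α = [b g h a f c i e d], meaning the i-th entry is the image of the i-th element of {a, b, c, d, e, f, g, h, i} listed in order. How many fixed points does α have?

No element satisfies α(x) = x, so there are 0 fixed points.

0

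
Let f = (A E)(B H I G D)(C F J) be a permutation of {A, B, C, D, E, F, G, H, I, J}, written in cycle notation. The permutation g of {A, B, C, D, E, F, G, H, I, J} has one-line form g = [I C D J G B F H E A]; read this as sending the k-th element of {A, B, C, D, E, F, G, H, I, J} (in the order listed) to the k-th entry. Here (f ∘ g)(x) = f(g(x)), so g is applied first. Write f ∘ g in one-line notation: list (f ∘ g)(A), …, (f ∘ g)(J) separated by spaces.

G F B C D H J I A E

Chase each element through g then f: A → I → G; B → C → F; C → D → B; D → J → C; E → G → D; F → B → H; G → F → J; H → H → I; I → E → A; J → A → E.
Collecting the images, f ∘ g = [G F B C D H J I A E].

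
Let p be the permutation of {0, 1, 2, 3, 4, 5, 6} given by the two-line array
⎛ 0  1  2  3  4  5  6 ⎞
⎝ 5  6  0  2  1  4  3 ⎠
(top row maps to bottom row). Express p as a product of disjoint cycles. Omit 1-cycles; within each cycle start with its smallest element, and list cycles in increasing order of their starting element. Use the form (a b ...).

(0 5 4 1 6 3 2)

Iterating p from 0 gives 0 → 5 → 4 → 1 → 6 → 3 → 2 → 0; that is the 7-cycle (0 5 4 1 6 3 2).
Continuing from each remaining unvisited element yields (0 5 4 1 6 3 2).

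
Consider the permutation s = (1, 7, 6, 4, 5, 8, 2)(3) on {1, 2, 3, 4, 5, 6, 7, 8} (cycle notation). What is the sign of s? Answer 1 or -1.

The cycle lengths are 7, 1.
A cycle is odd iff its length is even; s has 0 even-length cycles, so sgn(s) = (−1)^0 and s is even.

1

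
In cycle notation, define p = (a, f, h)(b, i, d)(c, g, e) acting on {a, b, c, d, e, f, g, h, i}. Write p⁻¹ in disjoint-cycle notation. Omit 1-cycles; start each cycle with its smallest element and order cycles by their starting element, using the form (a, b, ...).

(a, h, f)(b, d, i)(c, e, g)

Inverting a permutation written in cycle notation just reverses the order within every cycle.
After reversing and putting each cycle's least element first, p⁻¹ = (a, h, f)(b, d, i)(c, e, g).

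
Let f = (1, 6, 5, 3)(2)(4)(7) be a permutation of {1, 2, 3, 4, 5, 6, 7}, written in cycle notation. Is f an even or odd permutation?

odd

The cycle lengths are 4, 1, 1, 1.
A cycle of length ℓ contributes ℓ−1 transpositions, so f is a product of 3 transpositions — odd.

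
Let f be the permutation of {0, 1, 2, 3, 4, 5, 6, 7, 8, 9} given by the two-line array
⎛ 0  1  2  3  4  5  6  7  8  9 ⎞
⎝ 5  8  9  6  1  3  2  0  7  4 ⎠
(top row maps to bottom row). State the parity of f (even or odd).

In disjoint-cycle form the cycle lengths are 10.
A cycle is odd iff its length is even; f has 1 even-length cycle, so sgn(f) = (−1)^1 and f is odd.

odd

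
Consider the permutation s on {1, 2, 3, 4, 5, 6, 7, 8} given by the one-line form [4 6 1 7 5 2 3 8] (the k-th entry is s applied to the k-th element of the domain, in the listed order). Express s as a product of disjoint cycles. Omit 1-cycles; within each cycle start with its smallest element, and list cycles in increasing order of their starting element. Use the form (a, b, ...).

Start at 1 and follow images: 1 → 4 → 7 → 3 → 1, giving the cycle (1, 4, 7, 3).
Repeating from the next unused element and collecting all non-trivial cycles gives (1, 4, 7, 3)(2, 6).

(1, 4, 7, 3)(2, 6)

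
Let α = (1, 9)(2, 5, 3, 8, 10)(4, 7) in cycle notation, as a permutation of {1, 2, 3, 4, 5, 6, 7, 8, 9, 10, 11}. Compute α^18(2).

8

2 lies in the 5-cycle (2, 5, 3, 8, 10).
Since the cycle has length 5, α^18 acts on it the same as α^3 (18 mod 5 = 3).
Stepping 3 places around the cycle: 2 → 5 → 3 → 8.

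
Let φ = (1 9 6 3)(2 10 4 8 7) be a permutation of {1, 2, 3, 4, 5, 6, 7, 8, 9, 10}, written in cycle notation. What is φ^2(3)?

3 lies in the 4-cycle (1 9 6 3).
Advancing 2 steps from 3: 3 → 1 → 9.

9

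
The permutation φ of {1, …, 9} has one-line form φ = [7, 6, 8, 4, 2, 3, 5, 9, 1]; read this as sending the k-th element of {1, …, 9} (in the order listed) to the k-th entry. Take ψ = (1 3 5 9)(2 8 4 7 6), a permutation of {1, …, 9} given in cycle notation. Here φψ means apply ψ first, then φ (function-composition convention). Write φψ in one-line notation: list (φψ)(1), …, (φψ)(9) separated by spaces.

(φψ)(x) = φ(ψ(x)). Computing each image: φ(ψ(1)) = φ(3) = 8, φ(ψ(2)) = φ(8) = 9, φ(ψ(3)) = φ(5) = 2, φ(ψ(4)) = φ(7) = 5, φ(ψ(5)) = φ(9) = 1, φ(ψ(6)) = φ(2) = 6, φ(ψ(7)) = φ(6) = 3, φ(ψ(8)) = φ(4) = 4, φ(ψ(9)) = φ(1) = 7.
Hence φψ = [8 9 2 5 1 6 3 4 7].

8 9 2 5 1 6 3 4 7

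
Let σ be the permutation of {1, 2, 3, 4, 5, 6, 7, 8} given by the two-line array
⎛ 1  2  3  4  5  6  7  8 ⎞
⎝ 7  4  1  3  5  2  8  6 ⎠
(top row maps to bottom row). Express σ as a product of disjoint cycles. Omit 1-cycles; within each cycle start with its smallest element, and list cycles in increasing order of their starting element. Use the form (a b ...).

(1 7 8 6 2 4 3)

Start at 1 and follow images: 1 → 7 → 8 → 6 → 2 → 4 → 3 → 1, giving the cycle (1 7 8 6 2 4 3).
Continuing from each remaining unvisited element yields (1 7 8 6 2 4 3).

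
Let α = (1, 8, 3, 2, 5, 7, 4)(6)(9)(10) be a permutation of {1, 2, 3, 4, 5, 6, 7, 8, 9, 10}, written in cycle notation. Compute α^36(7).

4

7 lies in the 7-cycle (1, 8, 3, 2, 5, 7, 4).
Powers repeat with period 7 on this cycle, and 36 mod 7 = 1, so α^36(7) = α^1(7).
Stepping 1 place around the cycle: 7 → 4.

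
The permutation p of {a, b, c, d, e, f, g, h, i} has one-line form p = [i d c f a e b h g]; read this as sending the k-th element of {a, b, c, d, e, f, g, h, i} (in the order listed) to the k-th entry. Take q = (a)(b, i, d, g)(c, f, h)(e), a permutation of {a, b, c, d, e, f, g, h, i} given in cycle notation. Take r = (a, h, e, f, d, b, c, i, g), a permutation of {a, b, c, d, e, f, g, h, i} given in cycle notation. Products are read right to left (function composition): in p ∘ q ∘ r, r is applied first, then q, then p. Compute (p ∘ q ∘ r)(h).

(p ∘ q ∘ r)(h) = p(q(r(h))). r(h) = e, then q(e) = e, then p(e) = a, so the result is a.

a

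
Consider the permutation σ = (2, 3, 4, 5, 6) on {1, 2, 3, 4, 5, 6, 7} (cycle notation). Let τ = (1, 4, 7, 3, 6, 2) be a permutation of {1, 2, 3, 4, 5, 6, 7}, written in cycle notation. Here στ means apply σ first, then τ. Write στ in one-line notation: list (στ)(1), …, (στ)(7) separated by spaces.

For each element, apply σ then τ: 1 → 1 → 4; 2 → 3 → 6; 3 → 4 → 7; 4 → 5 → 5; 5 → 6 → 2; 6 → 2 → 1; 7 → 7 → 3.
Collecting the images, στ = [4 6 7 5 2 1 3].

4 6 7 5 2 1 3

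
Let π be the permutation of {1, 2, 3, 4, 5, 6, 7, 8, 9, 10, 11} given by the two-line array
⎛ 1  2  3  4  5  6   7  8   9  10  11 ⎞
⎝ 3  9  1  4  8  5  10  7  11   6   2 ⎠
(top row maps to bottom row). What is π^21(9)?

Tracing 9 → 11 → … returns to 9 after 3 steps, so 9 lies in a 3-cycle (2, 9, 11).
Since the cycle has length 3, π^21 acts on it the same as π^0 (21 mod 3 = 0).
So π^21(9) = 9.

9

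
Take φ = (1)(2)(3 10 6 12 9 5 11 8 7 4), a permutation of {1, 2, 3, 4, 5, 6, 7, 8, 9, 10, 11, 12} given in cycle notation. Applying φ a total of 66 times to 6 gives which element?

6 lies in the 10-cycle (3 10 6 12 9 5 11 8 7 4).
Powers repeat with period 10 on this cycle, and 66 mod 10 = 6, so φ^66(6) = φ^6(6).
Stepping 6 places around the cycle: 6 → 12 → 9 → 5 → 11 → 8 → 7.

7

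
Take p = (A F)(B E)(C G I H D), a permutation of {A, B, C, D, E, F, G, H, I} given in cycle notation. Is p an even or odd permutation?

even

The cycle lengths are 5, 2, 2.
A cycle is odd iff its length is even; p has 2 even-length cycles, so sgn(p) = (−1)^2 and p is even.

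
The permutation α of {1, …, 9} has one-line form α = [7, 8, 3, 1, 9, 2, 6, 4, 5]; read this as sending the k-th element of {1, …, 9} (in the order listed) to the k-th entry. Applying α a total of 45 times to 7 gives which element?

Tracing 7 → 6 → … returns to 7 after 6 steps, so 7 lies in a 6-cycle (1, 7, 6, 2, 8, 4).
On a 6-cycle, α^6 is the identity, so α^45 = α^3 there (45 ≡ 3 mod 6).
Advancing 3 steps from 7: 7 → 6 → 2 → 8.

8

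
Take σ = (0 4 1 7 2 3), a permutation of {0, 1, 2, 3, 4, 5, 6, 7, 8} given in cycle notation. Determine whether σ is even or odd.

The cycle lengths are 6, 1, 1, 1.
A cycle is odd iff its length is even; σ has 1 even-length cycle, so sgn(σ) = (−1)^1 and σ is odd.

odd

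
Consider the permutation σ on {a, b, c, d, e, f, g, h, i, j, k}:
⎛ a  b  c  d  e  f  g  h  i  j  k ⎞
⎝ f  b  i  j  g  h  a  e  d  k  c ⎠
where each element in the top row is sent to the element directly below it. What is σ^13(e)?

f

Tracing e → g → … returns to e after 5 steps, so e lies in a 5-cycle (a, f, h, e, g).
On a 5-cycle, σ^5 is the identity, so σ^13 = σ^3 there (13 ≡ 3 mod 5).
Stepping 3 places around the cycle: e → g → a → f.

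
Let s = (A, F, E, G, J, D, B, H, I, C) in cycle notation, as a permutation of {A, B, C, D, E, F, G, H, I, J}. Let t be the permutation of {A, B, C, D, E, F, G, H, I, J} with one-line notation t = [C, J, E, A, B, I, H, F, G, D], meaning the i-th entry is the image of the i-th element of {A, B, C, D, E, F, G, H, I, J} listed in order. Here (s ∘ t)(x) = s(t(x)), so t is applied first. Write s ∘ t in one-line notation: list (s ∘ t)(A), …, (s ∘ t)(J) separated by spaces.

A D G F H C I E J B

(s ∘ t)(x) = s(t(x)). Computing each image: s(t(A)) = s(C) = A, s(t(B)) = s(J) = D, s(t(C)) = s(E) = G, s(t(D)) = s(A) = F, s(t(E)) = s(B) = H, s(t(F)) = s(I) = C, s(t(G)) = s(H) = I, s(t(H)) = s(F) = E, s(t(I)) = s(G) = J, s(t(J)) = s(D) = B.
Hence s ∘ t = [A D G F H C I E J B].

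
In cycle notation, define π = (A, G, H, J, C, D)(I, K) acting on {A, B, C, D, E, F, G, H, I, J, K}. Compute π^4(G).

G lies in the 6-cycle (A, G, H, J, C, D).
Stepping 4 places around the cycle: G → H → J → C → D.

D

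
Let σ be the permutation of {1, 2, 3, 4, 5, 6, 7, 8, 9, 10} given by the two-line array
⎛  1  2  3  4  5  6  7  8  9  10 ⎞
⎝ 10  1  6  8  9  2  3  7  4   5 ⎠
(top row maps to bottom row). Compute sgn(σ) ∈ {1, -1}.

-1

In disjoint-cycle form the cycle lengths are 10.
A cycle is odd iff its length is even; σ has 1 even-length cycle, so sgn(σ) = (−1)^1 and σ is odd.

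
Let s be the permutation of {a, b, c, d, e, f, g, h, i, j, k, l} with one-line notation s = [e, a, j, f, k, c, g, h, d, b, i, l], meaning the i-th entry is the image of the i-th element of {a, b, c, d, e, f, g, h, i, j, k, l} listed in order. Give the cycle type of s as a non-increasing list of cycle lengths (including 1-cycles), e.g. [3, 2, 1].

[9, 1, 1, 1]

The disjoint cycles are (a, e, k, i, d, f, c, j, b)(g)(h)(l), with lengths 9, 1, 1, 1 in non-increasing order.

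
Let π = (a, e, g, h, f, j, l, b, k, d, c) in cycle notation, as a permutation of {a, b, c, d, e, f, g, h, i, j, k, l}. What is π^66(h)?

h lies in the 11-cycle (a, e, g, h, f, j, l, b, k, d, c).
On an 11-cycle, π^11 is the identity, so π^66 = π^0 there (66 ≡ 0 mod 11).
So π^66(h) = h.

h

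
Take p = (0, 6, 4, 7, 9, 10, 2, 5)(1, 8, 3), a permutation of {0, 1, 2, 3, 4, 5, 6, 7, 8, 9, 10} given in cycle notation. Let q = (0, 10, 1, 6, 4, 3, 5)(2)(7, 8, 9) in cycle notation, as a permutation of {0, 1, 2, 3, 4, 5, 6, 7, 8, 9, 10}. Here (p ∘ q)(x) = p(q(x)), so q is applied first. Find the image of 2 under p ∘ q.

First apply q: q(2) = 2, then p(2) = 5. Thus (p ∘ q)(2) = 5.

5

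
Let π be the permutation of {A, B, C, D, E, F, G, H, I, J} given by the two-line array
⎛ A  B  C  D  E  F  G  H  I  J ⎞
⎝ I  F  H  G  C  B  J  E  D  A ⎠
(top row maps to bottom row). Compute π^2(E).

H

Tracing E → C → … returns to E after 3 steps, so E lies in a 3-cycle (C, H, E).
Stepping 2 places around the cycle: E → C → H.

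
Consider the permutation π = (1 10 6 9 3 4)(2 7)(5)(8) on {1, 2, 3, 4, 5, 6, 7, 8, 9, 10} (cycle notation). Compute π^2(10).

9

10 lies in the 6-cycle (1 10 6 9 3 4).
Stepping 2 places around the cycle: 10 → 6 → 9.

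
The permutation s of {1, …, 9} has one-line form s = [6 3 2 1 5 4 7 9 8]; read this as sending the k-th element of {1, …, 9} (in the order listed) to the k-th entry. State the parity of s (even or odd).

In disjoint-cycle form the cycle lengths are 3, 2, 2, 1, 1.
A cycle of length ℓ contributes ℓ−1 transpositions, so s is a product of 2 + 1 + 1 = 4 transpositions — even.

even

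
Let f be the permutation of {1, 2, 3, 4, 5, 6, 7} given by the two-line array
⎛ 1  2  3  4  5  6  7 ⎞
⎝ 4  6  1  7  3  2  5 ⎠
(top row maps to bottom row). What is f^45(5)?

5

Tracing 5 → 3 → … returns to 5 after 5 steps, so 5 lies in a 5-cycle (1, 4, 7, 5, 3).
Since the cycle has length 5, f^45 acts on it the same as f^0 (45 mod 5 = 0).
So f^45(5) = 5.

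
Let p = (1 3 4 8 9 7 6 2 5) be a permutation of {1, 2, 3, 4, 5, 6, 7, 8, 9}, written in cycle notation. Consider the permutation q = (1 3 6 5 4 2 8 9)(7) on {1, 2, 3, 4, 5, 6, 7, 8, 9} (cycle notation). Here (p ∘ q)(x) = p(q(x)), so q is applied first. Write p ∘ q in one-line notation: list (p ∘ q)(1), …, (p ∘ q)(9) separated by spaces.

4 9 2 5 8 1 6 7 3

(p ∘ q)(x) = p(q(x)). Computing each image: p(q(1)) = p(3) = 4, p(q(2)) = p(8) = 9, p(q(3)) = p(6) = 2, p(q(4)) = p(2) = 5, p(q(5)) = p(4) = 8, p(q(6)) = p(5) = 1, p(q(7)) = p(7) = 6, p(q(8)) = p(9) = 7, p(q(9)) = p(1) = 3.
Hence p ∘ q = [4 9 2 5 8 1 6 7 3].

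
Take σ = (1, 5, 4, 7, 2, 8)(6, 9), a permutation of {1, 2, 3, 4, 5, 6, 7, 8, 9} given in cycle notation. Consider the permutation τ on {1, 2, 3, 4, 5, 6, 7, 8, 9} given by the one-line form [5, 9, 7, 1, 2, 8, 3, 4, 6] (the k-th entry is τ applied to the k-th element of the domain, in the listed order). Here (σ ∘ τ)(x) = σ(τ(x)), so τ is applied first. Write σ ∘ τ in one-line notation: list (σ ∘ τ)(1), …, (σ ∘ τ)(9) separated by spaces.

4 6 2 5 8 1 3 7 9

Chase each element through τ then σ: 1 → 5 → 4; 2 → 9 → 6; 3 → 7 → 2; 4 → 1 → 5; 5 → 2 → 8; 6 → 8 → 1; 7 → 3 → 3; 8 → 4 → 7; 9 → 6 → 9.
Collecting the images, σ ∘ τ = [4 6 2 5 8 1 3 7 9].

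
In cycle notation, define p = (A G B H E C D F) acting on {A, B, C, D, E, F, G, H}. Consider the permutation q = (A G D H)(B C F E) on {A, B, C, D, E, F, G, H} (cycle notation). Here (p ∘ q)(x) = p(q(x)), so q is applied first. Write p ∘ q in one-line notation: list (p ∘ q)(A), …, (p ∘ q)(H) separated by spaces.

B D A E H C F G

For each element, apply q then p: A → G → B; B → C → D; C → F → A; D → H → E; E → B → H; F → E → C; G → D → F; H → A → G.
So p ∘ q in one-line form is B D A E H C F G.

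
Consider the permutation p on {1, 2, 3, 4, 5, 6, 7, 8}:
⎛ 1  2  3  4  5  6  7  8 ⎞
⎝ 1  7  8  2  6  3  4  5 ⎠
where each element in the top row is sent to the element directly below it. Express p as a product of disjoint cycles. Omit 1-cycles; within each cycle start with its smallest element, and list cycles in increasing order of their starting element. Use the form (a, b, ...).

(2, 7, 4)(3, 8, 5, 6)

Iterating p from 2 gives 2 → 7 → 4 → 2; that is the 3-cycle (2, 7, 4).
Repeating from the next unused element and collecting all non-trivial cycles gives (2, 7, 4)(3, 8, 5, 6).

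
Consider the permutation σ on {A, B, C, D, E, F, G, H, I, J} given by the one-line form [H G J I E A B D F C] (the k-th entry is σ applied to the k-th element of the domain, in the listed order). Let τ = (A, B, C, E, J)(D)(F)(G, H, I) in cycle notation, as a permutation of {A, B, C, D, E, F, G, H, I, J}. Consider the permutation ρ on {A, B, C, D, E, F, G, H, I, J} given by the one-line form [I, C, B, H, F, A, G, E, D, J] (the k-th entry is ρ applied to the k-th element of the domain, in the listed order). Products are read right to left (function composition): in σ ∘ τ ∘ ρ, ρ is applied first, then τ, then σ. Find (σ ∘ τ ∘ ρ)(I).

Chase I: ρ(I) = D; τ(D) = D; σ(D) = I. Hence (σ ∘ τ ∘ ρ)(I) = I.

I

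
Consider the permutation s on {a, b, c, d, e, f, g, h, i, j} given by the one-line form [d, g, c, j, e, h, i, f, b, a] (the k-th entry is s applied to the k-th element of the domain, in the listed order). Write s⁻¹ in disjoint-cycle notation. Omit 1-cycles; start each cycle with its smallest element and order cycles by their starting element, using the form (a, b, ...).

(a, j, d)(b, i, g)(f, h)

The cycle decomposition of s is (a, d, j)(b, g, i)(f, h).
Reversing each cycle (and rotating so the smallest element leads) gives s⁻¹ = (a, j, d)(b, i, g)(f, h).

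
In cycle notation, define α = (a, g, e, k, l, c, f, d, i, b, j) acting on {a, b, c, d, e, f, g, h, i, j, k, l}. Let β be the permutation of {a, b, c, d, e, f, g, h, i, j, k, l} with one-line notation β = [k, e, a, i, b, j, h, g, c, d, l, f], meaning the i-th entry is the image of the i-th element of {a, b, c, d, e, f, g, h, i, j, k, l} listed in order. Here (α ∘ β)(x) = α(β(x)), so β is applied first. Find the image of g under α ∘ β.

h

(α ∘ β)(g) = α(β(g)). β(g) = h, then α(h) = h. So (α ∘ β)(g) = h.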